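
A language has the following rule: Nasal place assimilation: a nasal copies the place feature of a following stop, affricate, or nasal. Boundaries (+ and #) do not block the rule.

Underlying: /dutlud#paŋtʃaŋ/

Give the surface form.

/ŋ/ before /tʃ/ (palatal) → [ɲ]

[dutlud#paɲtʃaŋ]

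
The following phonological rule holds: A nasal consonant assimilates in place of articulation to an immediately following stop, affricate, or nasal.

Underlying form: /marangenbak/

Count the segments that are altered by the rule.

2

/n/ before /g/ (velar) → [ŋ]
/n/ before /b/ (labial) → [m]
2 segments change.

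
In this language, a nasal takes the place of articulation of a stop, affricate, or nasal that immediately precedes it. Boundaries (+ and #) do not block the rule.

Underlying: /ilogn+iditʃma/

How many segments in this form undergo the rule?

/n/ after /g/ (velar) → [ŋ]
/m/ after /tʃ/ (palatal) → [ɲ]
2 segments change.

2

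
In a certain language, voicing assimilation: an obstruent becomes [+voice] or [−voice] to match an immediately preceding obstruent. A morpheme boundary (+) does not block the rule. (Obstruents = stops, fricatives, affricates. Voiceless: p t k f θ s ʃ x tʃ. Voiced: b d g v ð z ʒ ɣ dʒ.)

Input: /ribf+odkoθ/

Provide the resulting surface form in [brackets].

/f/ after /b/ (voiced) → [v]
/k/ after /d/ (voiced) → [g]

[ribv+odgoθ]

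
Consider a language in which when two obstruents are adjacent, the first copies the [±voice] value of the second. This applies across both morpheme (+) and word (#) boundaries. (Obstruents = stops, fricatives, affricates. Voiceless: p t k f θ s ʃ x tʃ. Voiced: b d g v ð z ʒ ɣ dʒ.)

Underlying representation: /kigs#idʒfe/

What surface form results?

[kiks#itʃfe]

/g/ before /s/ (voiceless) → [k]
/dʒ/ before /f/ (voiceless) → [tʃ]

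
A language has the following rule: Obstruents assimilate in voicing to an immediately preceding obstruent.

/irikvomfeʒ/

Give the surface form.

[irikfomfeʒ]

/v/ after /k/ (voiceless) → [f]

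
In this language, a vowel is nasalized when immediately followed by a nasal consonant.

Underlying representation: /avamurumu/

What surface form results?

/a/ before nasal /m/ → [ã]
/u/ before nasal /m/ → [ũ]

[avãmurũmu]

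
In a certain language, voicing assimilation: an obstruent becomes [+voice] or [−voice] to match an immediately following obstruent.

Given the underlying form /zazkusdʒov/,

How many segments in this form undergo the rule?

/z/ before /k/ (voiceless) → [s]
/s/ before /dʒ/ (voiced) → [z]
2 segments change.

2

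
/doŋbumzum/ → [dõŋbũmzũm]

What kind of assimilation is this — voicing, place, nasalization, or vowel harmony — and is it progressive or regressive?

/o/→[õ] /u/→[ũ] /u/→[ũ].
Each target copies a feature from the following segment, so the direction is regressive.

nasalization, regressive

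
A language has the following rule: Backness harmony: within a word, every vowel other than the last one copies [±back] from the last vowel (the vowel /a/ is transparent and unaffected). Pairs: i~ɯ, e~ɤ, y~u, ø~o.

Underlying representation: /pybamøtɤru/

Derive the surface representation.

[pubamotɤru]

/y/ harmonizes with /u/ ([+back]) → [u]
/ø/ harmonizes with /u/ ([+back]) → [o]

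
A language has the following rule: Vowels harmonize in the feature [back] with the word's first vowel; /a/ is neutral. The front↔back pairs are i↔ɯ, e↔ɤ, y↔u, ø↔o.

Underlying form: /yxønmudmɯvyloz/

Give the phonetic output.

[yxønmydmivyløz]

/u/ harmonizes with /y/ ([-back]) → [y]
/ɯ/ harmonizes with /y/ ([-back]) → [i]
/o/ harmonizes with /y/ ([-back]) → [ø]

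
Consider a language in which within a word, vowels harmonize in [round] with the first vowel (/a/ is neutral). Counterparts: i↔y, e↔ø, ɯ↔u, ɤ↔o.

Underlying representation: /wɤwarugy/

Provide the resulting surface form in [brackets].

/u/ harmonizes with /ɤ/ ([-round]) → [ɯ]
/y/ harmonizes with /ɤ/ ([-round]) → [i]

[wɤwarɯgi]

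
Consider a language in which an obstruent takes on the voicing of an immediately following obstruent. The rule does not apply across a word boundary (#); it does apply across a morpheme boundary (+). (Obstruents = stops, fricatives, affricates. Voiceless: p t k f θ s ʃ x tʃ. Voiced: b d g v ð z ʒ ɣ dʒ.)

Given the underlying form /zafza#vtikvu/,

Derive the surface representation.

/f/ before /z/ (voiced) → [v]
/v/ before /t/ (voiceless) → [f]
/k/ before /v/ (voiced) → [g]

[zavza#ftigvu]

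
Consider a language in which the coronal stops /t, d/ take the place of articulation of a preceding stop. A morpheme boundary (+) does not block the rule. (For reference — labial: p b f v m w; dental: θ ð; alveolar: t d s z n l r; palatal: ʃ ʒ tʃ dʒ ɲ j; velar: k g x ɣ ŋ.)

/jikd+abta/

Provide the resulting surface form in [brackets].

[jikg+abpa]

/d/ after /k/ (velar) → [g]
/t/ after /b/ (labial) → [p]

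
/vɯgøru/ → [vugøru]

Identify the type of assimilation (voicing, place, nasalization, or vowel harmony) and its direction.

vowel harmony, regressive

/ɯ/→[u].
Vowels agree with the last vowel, so the harmony is regressive.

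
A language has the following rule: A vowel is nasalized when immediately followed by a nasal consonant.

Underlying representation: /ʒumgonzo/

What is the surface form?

[ʒũmgõnzo]

/u/ before nasal /m/ → [ũ]
/o/ before nasal /n/ → [õ]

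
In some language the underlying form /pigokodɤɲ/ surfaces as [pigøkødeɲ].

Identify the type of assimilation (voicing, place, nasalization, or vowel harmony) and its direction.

vowel harmony, progressive

/o/→[ø] /o/→[ø] /ɤ/→[e].
Vowels agree with the first vowel, so the harmony is progressive.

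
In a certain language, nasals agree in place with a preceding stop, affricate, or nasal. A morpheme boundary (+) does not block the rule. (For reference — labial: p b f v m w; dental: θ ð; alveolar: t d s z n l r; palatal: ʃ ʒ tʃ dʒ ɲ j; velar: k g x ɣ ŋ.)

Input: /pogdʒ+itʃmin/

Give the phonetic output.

[pogdʒ+itʃɲin]

/m/ after /tʃ/ (palatal) → [ɲ]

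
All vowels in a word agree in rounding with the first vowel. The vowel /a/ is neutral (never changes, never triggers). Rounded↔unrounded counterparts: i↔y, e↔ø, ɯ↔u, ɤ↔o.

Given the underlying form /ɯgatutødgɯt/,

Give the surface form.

[ɯgatɯtedgɯt]

/u/ harmonizes with /ɯ/ ([-round]) → [ɯ]
/ø/ harmonizes with /ɯ/ ([-round]) → [e]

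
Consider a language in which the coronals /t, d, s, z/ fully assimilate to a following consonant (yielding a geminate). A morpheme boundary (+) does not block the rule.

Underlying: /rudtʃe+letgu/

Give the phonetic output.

/d/ before /tʃ/ → [tʃ] (total assimilation)
/t/ before /g/ → [g] (total assimilation)

[rutʃtʃe+leggu]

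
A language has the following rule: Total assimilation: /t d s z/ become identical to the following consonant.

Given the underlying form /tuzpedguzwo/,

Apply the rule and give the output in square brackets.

[tuppegguwwo]

/z/ before /p/ → [p] (total assimilation)
/d/ before /g/ → [g] (total assimilation)
/z/ before /w/ → [w] (total assimilation)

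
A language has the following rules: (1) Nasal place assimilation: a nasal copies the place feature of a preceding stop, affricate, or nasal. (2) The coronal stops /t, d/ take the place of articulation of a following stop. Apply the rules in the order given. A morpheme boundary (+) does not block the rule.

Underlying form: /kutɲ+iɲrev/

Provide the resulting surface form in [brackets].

[kutn+iɲrev]

Rule 1: /ɲ/ after /t/ (alveolar) → [n]
After rule 1: kutn+iɲrev
Rule 2: no segment meets the rule's conditions; no change.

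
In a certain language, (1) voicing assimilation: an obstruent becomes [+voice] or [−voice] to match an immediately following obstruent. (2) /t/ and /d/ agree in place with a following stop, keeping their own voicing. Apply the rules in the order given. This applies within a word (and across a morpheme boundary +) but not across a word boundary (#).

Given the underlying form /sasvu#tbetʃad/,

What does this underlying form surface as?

[sazvu#bbetʃad]

Rule 1: /s/ before /v/ (voiced) → [z]
Rule 1: /t/ before /b/ (voiced) → [d]
After rule 1: sazvu#dbetʃad
Rule 2: /d/ before /b/ (labial) → [b]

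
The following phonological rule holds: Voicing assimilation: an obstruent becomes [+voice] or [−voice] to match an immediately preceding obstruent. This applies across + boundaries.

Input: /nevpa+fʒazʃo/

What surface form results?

[nevba+fʃazʒo]

/p/ after /v/ (voiced) → [b]
/ʒ/ after /f/ (voiceless) → [ʃ]
/ʃ/ after /z/ (voiced) → [ʒ]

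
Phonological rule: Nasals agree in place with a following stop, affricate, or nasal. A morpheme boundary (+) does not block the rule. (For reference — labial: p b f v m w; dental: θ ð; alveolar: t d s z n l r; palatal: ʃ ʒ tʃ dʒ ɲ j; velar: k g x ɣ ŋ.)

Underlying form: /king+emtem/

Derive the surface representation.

[kiŋg+entem]

/n/ before /g/ (velar) → [ŋ]
/m/ before /t/ (alveolar) → [n]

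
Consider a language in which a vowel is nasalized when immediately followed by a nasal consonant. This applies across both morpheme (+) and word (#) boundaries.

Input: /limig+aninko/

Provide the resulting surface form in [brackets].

[lĩmig+ãnĩnko]

/i/ before nasal /m/ → [ĩ]
/a/ before nasal /n/ → [ã]
/i/ before nasal /n/ → [ĩ]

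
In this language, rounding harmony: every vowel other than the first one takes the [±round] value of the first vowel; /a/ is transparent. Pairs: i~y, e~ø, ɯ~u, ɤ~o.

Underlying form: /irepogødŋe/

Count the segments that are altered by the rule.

/o/ harmonizes with /i/ ([-round]) → [ɤ]
/ø/ harmonizes with /i/ ([-round]) → [e]
2 segments change.

2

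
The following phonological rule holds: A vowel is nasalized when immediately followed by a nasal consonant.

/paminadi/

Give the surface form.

[pãmĩnadi]

/a/ before nasal /m/ → [ã]
/i/ before nasal /n/ → [ĩ]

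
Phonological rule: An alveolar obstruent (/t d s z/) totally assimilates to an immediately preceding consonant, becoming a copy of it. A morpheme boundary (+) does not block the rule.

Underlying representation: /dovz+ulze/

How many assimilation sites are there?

/z/ after /v/ → [v] (total assimilation)
/z/ after /l/ → [l] (total assimilation)
2 segments change.

2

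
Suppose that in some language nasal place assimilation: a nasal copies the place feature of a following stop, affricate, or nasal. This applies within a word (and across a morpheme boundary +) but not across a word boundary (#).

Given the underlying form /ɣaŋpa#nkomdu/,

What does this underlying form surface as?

/ŋ/ before /p/ (labial) → [m]
/n/ before /k/ (velar) → [ŋ]
/m/ before /d/ (alveolar) → [n]

[ɣampa#ŋkondu]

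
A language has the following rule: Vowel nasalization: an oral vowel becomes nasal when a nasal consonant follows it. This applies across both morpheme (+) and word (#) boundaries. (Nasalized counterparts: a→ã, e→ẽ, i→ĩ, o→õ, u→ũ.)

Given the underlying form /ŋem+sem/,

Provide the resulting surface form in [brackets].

[ŋẽm+sẽm]

/e/ before nasal /m/ → [ẽ]
/e/ before nasal /m/ → [ẽ]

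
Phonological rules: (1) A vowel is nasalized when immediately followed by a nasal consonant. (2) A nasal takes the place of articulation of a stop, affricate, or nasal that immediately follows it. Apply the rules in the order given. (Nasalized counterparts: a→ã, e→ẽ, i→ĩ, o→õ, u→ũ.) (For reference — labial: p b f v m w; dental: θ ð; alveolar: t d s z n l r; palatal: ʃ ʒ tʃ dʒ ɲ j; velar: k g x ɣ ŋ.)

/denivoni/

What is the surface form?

Rule 1: /e/ before nasal /n/ → [ẽ]
Rule 1: /o/ before nasal /n/ → [õ]
After rule 1: dẽnivõni
Rule 2: no segment meets the rule's conditions; no change.

[dẽnivõni]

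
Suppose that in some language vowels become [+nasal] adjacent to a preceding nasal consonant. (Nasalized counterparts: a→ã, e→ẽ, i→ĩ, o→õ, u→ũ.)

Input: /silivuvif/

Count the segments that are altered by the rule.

0

No segment meets the rule's conditions.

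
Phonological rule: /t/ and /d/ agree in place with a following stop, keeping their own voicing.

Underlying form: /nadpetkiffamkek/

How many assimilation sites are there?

/d/ before /p/ (labial) → [b]
/t/ before /k/ (velar) → [k]
2 segments change.

2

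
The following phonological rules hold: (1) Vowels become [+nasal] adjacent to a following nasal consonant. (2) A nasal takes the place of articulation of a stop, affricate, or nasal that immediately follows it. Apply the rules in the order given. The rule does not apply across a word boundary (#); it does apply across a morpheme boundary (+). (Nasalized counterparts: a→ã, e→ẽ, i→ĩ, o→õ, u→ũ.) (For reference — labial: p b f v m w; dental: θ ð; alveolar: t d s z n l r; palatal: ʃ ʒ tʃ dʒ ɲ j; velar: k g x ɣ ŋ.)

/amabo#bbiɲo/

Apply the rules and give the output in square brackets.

Rule 1: /a/ before nasal /m/ → [ã]
Rule 1: /i/ before nasal /ɲ/ → [ĩ]
After rule 1: ãmabo#bbĩɲo
Rule 2: no segment meets the rule's conditions; no change.

[ãmabo#bbĩɲo]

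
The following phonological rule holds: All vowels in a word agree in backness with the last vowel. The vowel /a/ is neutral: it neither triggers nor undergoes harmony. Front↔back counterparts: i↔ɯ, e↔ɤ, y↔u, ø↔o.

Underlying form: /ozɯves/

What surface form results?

[øzives]

/o/ harmonizes with /e/ ([-back]) → [ø]
/ɯ/ harmonizes with /e/ ([-back]) → [i]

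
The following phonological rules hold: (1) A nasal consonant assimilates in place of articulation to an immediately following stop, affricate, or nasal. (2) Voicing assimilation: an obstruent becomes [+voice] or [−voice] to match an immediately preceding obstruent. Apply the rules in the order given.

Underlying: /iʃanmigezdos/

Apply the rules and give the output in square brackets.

Rule 1: /n/ before /m/ (labial) → [m]
After rule 1: iʃammigezdos
Rule 2: no segment meets the rule's conditions; no change.

[iʃammigezdos]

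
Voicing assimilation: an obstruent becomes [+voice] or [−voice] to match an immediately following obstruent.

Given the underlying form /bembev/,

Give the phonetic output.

[bembev]

no segment meets the rule's conditions; no change.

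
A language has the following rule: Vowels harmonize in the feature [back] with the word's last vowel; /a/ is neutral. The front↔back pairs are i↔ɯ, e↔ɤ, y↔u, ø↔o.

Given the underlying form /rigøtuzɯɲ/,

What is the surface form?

/i/ harmonizes with /ɯ/ ([+back]) → [ɯ]
/ø/ harmonizes with /ɯ/ ([+back]) → [o]

[rɯgotuzɯɲ]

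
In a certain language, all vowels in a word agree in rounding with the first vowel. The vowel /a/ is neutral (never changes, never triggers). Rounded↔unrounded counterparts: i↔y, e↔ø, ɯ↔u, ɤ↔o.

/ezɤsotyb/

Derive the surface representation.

/o/ harmonizes with /e/ ([-round]) → [ɤ]
/y/ harmonizes with /e/ ([-round]) → [i]

[ezɤsɤtib]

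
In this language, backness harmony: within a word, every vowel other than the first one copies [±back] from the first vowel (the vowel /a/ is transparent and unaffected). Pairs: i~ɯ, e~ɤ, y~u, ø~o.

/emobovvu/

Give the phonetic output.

[emøbøvvy]

/o/ harmonizes with /e/ ([-back]) → [ø]
/o/ harmonizes with /e/ ([-back]) → [ø]
/u/ harmonizes with /e/ ([-back]) → [y]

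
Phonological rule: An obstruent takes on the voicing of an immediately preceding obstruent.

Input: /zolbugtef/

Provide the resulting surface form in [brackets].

[zolbugdef]

/t/ after /g/ (voiced) → [d]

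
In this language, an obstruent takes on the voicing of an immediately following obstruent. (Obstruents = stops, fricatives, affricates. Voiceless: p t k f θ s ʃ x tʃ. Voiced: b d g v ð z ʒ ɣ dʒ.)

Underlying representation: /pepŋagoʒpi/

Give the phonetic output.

/ʒ/ before /p/ (voiceless) → [ʃ]

[pepŋagoʃpi]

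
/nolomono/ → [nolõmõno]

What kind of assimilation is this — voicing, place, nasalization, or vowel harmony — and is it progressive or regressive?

nasalization, regressive

/o/→[õ] /o/→[õ].
Each target copies a feature from the following segment, so the direction is regressive.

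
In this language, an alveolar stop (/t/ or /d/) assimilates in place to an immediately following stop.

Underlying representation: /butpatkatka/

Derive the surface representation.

/t/ before /p/ (labial) → [p]
/t/ before /k/ (velar) → [k]
/t/ before /k/ (velar) → [k]

[buppakkakka]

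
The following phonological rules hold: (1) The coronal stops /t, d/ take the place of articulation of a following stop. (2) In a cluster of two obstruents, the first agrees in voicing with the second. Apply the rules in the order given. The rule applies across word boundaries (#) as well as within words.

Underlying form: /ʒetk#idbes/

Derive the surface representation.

Rule 1: /t/ before /k/ (velar) → [k]
Rule 1: /d/ before /b/ (labial) → [b]
After rule 1: ʒekk#ibbes
Rule 2: no segment meets the rule's conditions; no change.

[ʒekk#ibbes]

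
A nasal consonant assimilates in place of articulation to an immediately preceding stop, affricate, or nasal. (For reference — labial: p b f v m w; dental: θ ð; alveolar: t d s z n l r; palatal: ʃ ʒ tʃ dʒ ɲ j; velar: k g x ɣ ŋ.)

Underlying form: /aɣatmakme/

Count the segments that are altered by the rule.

2

/m/ after /t/ (alveolar) → [n]
/m/ after /k/ (velar) → [ŋ]
2 segments change.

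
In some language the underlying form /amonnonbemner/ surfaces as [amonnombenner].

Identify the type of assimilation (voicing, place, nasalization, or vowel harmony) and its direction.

place assimilation, regressive

/n/→[m] /m/→[n].
Each target copies a feature from the following segment, so the direction is regressive.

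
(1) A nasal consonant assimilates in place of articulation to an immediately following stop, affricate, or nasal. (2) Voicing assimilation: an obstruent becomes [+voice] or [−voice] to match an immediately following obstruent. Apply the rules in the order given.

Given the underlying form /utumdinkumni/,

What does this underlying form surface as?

Rule 1: /m/ before /d/ (alveolar) → [n]
Rule 1: /n/ before /k/ (velar) → [ŋ]
Rule 1: /m/ before /n/ (alveolar) → [n]
After rule 1: utundiŋkunni
Rule 2: no segment meets the rule's conditions; no change.

[utundiŋkunni]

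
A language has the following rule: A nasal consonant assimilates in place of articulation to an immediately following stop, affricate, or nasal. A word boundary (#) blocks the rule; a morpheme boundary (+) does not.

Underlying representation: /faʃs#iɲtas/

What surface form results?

[faʃs#intas]

/ɲ/ before /t/ (alveolar) → [n]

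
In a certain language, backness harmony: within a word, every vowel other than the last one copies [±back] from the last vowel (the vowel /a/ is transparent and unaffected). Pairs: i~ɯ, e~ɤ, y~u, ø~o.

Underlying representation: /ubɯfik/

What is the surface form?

/u/ harmonizes with /i/ ([-back]) → [y]
/ɯ/ harmonizes with /i/ ([-back]) → [i]

[ybifik]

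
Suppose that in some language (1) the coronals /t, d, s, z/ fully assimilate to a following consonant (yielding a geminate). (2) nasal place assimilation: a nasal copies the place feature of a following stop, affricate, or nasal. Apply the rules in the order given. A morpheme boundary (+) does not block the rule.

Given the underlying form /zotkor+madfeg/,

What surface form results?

[zokkor+maffeg]

Rule 1: /t/ before /k/ → [k] (total assimilation)
Rule 1: /d/ before /f/ → [f] (total assimilation)
After rule 1: zokkor+maffeg
Rule 2: no segment meets the rule's conditions; no change.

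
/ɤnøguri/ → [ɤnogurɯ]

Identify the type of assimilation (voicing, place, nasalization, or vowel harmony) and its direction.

/ø/→[o] /i/→[ɯ].
Vowels agree with the first vowel, so the harmony is progressive.

vowel harmony, progressive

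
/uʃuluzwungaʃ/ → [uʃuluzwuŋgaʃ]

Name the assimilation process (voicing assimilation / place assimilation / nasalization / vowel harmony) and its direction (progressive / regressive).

place assimilation, regressive

/n/→[ŋ].
Each target copies a feature from the following segment, so the direction is regressive.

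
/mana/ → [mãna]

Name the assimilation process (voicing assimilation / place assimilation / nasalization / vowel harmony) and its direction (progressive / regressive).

nasalization, regressive

/a/→[ã].
Each target copies a feature from the following segment, so the direction is regressive.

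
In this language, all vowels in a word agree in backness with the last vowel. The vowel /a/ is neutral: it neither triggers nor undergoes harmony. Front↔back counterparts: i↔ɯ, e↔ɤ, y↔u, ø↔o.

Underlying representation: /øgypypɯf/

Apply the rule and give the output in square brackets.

[ogupupɯf]

/ø/ harmonizes with /ɯ/ ([+back]) → [o]
/y/ harmonizes with /ɯ/ ([+back]) → [u]
/y/ harmonizes with /ɯ/ ([+back]) → [u]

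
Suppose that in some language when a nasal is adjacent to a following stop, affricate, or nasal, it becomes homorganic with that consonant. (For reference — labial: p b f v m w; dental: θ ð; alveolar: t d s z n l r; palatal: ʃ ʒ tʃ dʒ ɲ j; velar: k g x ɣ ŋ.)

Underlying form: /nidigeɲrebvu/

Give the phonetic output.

[nidigeɲrebvu]

no segment meets the rule's conditions; no change.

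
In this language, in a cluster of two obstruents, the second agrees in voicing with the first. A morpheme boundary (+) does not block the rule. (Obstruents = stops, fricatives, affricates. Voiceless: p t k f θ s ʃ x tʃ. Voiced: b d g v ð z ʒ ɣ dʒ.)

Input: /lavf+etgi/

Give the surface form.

/f/ after /v/ (voiced) → [v]
/g/ after /t/ (voiceless) → [k]

[lavv+etki]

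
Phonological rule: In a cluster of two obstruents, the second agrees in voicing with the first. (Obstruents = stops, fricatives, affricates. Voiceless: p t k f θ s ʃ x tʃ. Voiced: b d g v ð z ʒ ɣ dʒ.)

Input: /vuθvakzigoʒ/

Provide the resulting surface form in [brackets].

/v/ after /θ/ (voiceless) → [f]
/z/ after /k/ (voiceless) → [s]

[vuθfaksigoʒ]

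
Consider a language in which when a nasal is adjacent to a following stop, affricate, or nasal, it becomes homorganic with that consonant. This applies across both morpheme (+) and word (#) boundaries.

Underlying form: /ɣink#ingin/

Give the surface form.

/n/ before /k/ (velar) → [ŋ]
/n/ before /g/ (velar) → [ŋ]

[ɣiŋk#iŋgin]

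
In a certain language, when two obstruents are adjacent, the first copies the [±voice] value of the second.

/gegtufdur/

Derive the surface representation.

/g/ before /t/ (voiceless) → [k]
/f/ before /d/ (voiced) → [v]

[gektuvdur]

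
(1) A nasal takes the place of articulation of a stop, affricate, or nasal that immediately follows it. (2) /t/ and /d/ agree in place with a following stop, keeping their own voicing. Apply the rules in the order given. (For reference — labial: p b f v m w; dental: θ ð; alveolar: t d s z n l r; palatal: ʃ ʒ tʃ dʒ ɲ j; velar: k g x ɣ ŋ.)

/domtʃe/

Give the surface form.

Rule 1: /m/ before /tʃ/ (palatal) → [ɲ]
After rule 1: doɲtʃe
Rule 2: no segment meets the rule's conditions; no change.

[doɲtʃe]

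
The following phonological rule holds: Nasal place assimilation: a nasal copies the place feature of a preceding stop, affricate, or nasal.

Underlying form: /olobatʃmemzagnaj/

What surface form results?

/m/ after /tʃ/ (palatal) → [ɲ]
/n/ after /g/ (velar) → [ŋ]

[olobatʃɲemzagŋaj]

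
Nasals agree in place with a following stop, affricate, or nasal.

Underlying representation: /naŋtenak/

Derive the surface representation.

/ŋ/ before /t/ (alveolar) → [n]

[nantenak]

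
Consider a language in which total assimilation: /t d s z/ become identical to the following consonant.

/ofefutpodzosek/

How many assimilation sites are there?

/t/ before /p/ → [p] (total assimilation)
/d/ before /z/ → [z] (total assimilation)
2 segments change.

2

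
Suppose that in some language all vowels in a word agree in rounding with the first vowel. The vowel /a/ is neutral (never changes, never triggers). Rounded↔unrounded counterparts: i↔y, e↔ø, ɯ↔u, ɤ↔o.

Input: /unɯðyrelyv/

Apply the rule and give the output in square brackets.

[unuðyrølyv]

/ɯ/ harmonizes with /u/ ([+round]) → [u]
/e/ harmonizes with /u/ ([+round]) → [ø]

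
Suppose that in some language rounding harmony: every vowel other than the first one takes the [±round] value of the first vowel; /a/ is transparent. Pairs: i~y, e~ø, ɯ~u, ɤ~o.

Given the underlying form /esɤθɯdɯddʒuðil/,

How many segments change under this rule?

1

/u/ harmonizes with /e/ ([-round]) → [ɯ]
1 segment changes.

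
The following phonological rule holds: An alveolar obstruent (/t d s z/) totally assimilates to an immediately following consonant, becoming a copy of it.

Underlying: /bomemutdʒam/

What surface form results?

/t/ before /dʒ/ → [dʒ] (total assimilation)

[bomemudʒdʒam]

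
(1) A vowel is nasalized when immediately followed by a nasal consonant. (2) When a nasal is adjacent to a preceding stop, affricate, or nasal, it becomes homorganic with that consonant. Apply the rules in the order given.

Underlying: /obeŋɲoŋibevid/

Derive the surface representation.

Rule 1: /e/ before nasal /ŋ/ → [ẽ]
Rule 1: /o/ before nasal /ŋ/ → [õ]
After rule 1: obẽŋɲõŋibevid
Rule 2: /ɲ/ after /ŋ/ (velar) → [ŋ]

[obẽŋŋõŋibevid]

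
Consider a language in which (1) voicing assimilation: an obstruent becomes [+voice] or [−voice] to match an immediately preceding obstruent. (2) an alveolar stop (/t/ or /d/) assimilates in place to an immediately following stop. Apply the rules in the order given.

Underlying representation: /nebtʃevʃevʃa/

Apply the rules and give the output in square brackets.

[nebdʒevʒevʒa]

Rule 1: /tʃ/ after /b/ (voiced) → [dʒ]
Rule 1: /ʃ/ after /v/ (voiced) → [ʒ]
Rule 1: /ʃ/ after /v/ (voiced) → [ʒ]
After rule 1: nebdʒevʒevʒa
Rule 2: no segment meets the rule's conditions; no change.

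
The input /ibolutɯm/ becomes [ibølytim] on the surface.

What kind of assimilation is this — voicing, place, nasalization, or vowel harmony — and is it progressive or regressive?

vowel harmony, progressive

/o/→[ø] /u/→[y] /ɯ/→[i].
Vowels agree with the first vowel, so the harmony is progressive.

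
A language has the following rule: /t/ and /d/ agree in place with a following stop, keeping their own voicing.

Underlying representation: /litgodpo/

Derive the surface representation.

/t/ before /g/ (velar) → [k]
/d/ before /p/ (labial) → [b]

[likgobpo]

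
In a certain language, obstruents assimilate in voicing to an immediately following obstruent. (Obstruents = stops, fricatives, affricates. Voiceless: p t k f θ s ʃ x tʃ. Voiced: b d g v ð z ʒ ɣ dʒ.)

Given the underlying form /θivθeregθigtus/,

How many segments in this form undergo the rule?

3

/v/ before /θ/ (voiceless) → [f]
/g/ before /θ/ (voiceless) → [k]
/g/ before /t/ (voiceless) → [k]
3 segments change.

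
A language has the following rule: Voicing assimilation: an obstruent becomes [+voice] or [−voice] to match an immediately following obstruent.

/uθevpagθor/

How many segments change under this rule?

2

/v/ before /p/ (voiceless) → [f]
/g/ before /θ/ (voiceless) → [k]
2 segments change.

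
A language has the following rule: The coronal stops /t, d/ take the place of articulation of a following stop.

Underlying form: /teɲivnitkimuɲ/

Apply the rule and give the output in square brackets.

/t/ before /k/ (velar) → [k]

[teɲivnikkimuɲ]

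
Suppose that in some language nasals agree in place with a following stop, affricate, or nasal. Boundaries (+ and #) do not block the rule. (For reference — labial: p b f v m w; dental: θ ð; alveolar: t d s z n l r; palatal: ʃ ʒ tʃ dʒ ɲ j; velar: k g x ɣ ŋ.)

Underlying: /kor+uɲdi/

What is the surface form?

[kor+undi]

/ɲ/ before /d/ (alveolar) → [n]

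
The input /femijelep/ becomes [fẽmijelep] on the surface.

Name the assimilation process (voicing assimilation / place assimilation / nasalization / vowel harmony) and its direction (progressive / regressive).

/e/→[ẽ].
Each target copies a feature from the following segment, so the direction is regressive.

nasalization, regressive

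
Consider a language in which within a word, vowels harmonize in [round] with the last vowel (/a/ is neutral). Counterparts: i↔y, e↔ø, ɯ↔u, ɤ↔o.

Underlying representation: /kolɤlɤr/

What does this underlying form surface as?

[kɤlɤlɤr]

/o/ harmonizes with /ɤ/ ([-round]) → [ɤ]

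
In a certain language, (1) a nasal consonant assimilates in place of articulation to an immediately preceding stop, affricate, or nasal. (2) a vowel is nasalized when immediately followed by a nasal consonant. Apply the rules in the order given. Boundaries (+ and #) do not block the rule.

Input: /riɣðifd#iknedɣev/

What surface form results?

Rule 1: /n/ after /k/ (velar) → [ŋ]
After rule 1: riɣðifd#ikŋedɣev
Rule 2: no segment meets the rule's conditions; no change.

[riɣðifd#ikŋedɣev]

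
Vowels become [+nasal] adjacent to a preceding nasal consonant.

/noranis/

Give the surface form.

/o/ after nasal /n/ → [õ]
/i/ after nasal /n/ → [ĩ]

[nõranĩs]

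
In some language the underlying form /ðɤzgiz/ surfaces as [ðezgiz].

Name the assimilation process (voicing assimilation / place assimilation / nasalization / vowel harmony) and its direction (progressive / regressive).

vowel harmony, regressive

/ɤ/→[e].
Vowels agree with the last vowel, so the harmony is regressive.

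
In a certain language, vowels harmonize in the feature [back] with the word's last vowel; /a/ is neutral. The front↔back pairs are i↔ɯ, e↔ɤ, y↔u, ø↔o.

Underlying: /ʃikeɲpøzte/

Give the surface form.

[ʃikeɲpøzte]

no segment meets the rule's conditions; no change.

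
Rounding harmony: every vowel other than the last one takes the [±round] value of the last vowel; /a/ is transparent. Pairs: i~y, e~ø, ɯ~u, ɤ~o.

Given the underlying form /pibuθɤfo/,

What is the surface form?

/i/ harmonizes with /o/ ([+round]) → [y]
/ɤ/ harmonizes with /o/ ([+round]) → [o]

[pybuθofo]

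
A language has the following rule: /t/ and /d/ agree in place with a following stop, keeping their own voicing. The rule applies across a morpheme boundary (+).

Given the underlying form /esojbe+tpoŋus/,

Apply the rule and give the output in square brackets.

/t/ before /p/ (labial) → [p]

[esojbe+ppoŋus]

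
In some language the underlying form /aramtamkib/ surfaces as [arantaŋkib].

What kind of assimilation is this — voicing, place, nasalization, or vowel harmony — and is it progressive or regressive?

place assimilation, regressive

/m/→[n] /m/→[ŋ].
Each target copies a feature from the following segment, so the direction is regressive.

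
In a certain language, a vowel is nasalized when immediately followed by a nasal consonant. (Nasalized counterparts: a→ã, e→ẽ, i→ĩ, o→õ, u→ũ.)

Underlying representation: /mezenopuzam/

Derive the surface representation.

[mezẽnopuzãm]

/e/ before nasal /n/ → [ẽ]
/a/ before nasal /m/ → [ã]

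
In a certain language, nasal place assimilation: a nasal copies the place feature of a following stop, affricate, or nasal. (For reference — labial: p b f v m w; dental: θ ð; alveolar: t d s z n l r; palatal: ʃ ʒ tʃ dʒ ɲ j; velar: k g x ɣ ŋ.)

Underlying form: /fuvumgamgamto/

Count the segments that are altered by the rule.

3

/m/ before /g/ (velar) → [ŋ]
/m/ before /g/ (velar) → [ŋ]
/m/ before /t/ (alveolar) → [n]
3 segments change.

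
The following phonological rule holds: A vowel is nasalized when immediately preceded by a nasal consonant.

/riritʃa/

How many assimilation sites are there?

No segment meets the rule's conditions.

0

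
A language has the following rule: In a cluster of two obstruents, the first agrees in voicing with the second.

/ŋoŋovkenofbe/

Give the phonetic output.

/v/ before /k/ (voiceless) → [f]
/f/ before /b/ (voiced) → [v]

[ŋoŋofkenovbe]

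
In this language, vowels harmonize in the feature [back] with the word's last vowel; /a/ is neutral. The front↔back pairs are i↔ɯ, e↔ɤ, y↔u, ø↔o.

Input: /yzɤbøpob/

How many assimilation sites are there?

/y/ harmonizes with /o/ ([+back]) → [u]
/ø/ harmonizes with /o/ ([+back]) → [o]
2 segments change.

2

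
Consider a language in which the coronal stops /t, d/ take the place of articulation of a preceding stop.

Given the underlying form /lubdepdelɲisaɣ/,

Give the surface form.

/d/ after /b/ (labial) → [b]
/d/ after /p/ (labial) → [b]

[lubbepbelɲisaɣ]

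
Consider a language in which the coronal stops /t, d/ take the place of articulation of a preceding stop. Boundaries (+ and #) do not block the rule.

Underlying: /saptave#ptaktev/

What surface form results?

[sappave#ppakkev]

/t/ after /p/ (labial) → [p]
/t/ after /p/ (labial) → [p]
/t/ after /k/ (velar) → [k]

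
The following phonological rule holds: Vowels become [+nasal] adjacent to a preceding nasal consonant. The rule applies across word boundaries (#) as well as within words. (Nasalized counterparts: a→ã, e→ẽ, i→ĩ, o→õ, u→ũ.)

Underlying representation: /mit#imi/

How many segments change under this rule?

/i/ after nasal /m/ → [ĩ]
/i/ after nasal /m/ → [ĩ]
2 segments change.

2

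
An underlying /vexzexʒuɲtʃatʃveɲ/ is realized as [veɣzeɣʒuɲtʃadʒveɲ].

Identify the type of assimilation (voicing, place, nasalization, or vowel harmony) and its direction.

voicing assimilation, regressive

/x/→[ɣ] /x/→[ɣ] /tʃ/→[dʒ].
Each target copies a feature from the following segment, so the direction is regressive.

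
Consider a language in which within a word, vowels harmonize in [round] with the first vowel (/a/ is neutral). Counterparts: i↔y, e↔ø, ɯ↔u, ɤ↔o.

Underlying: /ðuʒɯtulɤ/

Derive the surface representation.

[ðuʒutulo]

/ɯ/ harmonizes with /u/ ([+round]) → [u]
/ɤ/ harmonizes with /u/ ([+round]) → [o]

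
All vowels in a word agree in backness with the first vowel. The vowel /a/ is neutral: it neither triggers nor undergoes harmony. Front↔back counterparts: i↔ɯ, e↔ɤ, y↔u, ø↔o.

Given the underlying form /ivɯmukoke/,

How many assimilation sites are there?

3

/ɯ/ harmonizes with /i/ ([-back]) → [i]
/u/ harmonizes with /i/ ([-back]) → [y]
/o/ harmonizes with /i/ ([-back]) → [ø]
3 segments change.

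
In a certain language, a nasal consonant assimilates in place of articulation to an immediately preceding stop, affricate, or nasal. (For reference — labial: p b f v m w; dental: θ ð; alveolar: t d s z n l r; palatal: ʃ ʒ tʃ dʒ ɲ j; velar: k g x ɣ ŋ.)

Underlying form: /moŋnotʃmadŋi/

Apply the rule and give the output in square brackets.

/n/ after /ŋ/ (velar) → [ŋ]
/m/ after /tʃ/ (palatal) → [ɲ]
/ŋ/ after /d/ (alveolar) → [n]

[moŋŋotʃɲadni]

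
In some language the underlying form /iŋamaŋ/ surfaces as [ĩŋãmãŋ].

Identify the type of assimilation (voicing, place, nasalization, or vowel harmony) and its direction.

nasalization, regressive

/i/→[ĩ] /a/→[ã] /a/→[ã].
Each target copies a feature from the following segment, so the direction is regressive.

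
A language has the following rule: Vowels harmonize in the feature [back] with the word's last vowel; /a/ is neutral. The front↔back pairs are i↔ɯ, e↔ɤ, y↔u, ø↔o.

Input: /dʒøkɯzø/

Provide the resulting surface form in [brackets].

[dʒøkizø]

/ɯ/ harmonizes with /ø/ ([-back]) → [i]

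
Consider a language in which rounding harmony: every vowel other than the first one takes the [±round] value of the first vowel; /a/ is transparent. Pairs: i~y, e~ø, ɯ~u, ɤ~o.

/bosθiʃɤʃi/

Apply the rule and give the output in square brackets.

[bosθyʃoʃy]

/i/ harmonizes with /o/ ([+round]) → [y]
/ɤ/ harmonizes with /o/ ([+round]) → [o]
/i/ harmonizes with /o/ ([+round]) → [y]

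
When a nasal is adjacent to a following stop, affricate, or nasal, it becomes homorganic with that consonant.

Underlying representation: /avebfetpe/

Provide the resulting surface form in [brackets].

no segment meets the rule's conditions; no change.

[avebfetpe]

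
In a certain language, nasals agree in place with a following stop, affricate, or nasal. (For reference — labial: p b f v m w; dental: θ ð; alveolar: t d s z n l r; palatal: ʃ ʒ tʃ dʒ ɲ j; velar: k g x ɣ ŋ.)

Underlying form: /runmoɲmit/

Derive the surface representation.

/n/ before /m/ (labial) → [m]
/ɲ/ before /m/ (labial) → [m]

[rummommit]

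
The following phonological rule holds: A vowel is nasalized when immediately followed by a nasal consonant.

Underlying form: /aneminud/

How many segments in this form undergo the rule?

3

/a/ before nasal /n/ → [ã]
/e/ before nasal /m/ → [ẽ]
/i/ before nasal /n/ → [ĩ]
3 segments change.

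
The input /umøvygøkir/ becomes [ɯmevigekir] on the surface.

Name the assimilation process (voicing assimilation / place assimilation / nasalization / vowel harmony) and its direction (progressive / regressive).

vowel harmony, regressive

/u/→[ɯ] /ø/→[e] /y/→[i] /ø/→[e].
Vowels agree with the last vowel, so the harmony is regressive.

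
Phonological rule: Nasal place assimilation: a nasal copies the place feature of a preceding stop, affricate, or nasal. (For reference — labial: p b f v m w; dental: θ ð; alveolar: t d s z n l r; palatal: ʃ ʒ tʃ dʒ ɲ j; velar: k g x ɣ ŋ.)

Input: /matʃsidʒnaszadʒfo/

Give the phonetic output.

/n/ after /dʒ/ (palatal) → [ɲ]

[matʃsidʒɲaszadʒfo]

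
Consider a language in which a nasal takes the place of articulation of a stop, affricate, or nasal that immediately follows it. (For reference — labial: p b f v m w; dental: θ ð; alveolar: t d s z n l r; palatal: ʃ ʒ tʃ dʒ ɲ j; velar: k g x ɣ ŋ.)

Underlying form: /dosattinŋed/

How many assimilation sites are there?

1

/n/ before /ŋ/ (velar) → [ŋ]
1 segment changes.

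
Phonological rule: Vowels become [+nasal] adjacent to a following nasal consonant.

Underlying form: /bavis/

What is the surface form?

[bavis]

no segment meets the rule's conditions; no change.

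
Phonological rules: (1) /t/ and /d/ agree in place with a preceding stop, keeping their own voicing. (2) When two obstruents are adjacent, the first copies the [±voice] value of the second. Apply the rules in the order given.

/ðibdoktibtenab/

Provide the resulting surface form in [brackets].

Rule 1: /d/ after /b/ (labial) → [b]
Rule 1: /t/ after /k/ (velar) → [k]
Rule 1: /t/ after /b/ (labial) → [p]
After rule 1: ðibbokkibpenab
Rule 2: /b/ before /p/ (voiceless) → [p]

[ðibbokkippenab]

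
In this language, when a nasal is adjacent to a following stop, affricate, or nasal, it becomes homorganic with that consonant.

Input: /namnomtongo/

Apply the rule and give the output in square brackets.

[nannontoŋgo]

/m/ before /n/ (alveolar) → [n]
/m/ before /t/ (alveolar) → [n]
/n/ before /g/ (velar) → [ŋ]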